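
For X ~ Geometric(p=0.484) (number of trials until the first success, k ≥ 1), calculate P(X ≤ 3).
0.862612

We have X ~ Geometric(p=0.484) (number of trials until the first success, k ≥ 1).

The CDF gives us P(X ≤ k).

Using the CDF:
P(X ≤ 3) = 0.862612

This means there's approximately a 86.3% chance that X is at most 3.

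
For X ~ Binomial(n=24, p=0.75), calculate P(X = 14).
0.033327

We have X ~ Binomial(n=24, p=0.75).

For a Binomial distribution, the PMF gives us the probability of each outcome.

Using the PMF formula:
P(X = 14) = 0.033327

Rounded to 4 decimal places: 0.0333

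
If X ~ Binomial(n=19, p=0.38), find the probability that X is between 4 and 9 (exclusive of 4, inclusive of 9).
0.762768

We have X ~ Binomial(n=19, p=0.38).

To find P(4 < X ≤ 9), we use:
P(4 < X ≤ 9) = P(X ≤ 9) - P(X ≤ 4)
                 = F(9) - F(4)
                 = 0.858994 - 0.096226
                 = 0.762768

So there's approximately a 76.3% chance that X falls in this range.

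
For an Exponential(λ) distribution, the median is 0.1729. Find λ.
λ = 4.0089

For X ~ Exponential(λ), the CDF is F(x) = 1 - e^(-λx).
The median m satisfies F(m) = 0.5:
1 - e^(-λm) = 0.5
e^(-λm) = 0.5
λm = ln(2)
m = ln(2) / λ

Given m = 0.1729:
λ = ln(2) / 0.1729 = 0.693147 / 0.1729 = 4.0089

Verification: ln(2) / 4.0089 = 0.1729 ✓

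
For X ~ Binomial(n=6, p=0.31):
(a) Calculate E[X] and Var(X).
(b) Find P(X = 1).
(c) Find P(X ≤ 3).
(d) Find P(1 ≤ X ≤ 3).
(a) E[X] = 1.8600, Var(X) = 1.2834
(b) P(X = 1) = 0.290910
(c) P(X ≤ 3) = 0.921307
(d) P(1 ≤ X ≤ 3) = 0.813389

We have X ~ Binomial(n=6, p=0.31).

(a) Moments:
E[X] = 1.8600
Var(X) = 1.2834
σ = √Var(X) = 1.1329

(b) Point probability using PMF:
P(X = 1) = 0.290910

(c) Cumulative probability using CDF:
P(X ≤ 3) = F(3) = 0.921307

(d) Range probability:
P(1 ≤ X ≤ 3) = P(X ≤ 3) - P(X ≤ 0)
                   = F(3) - F(0)
                   = 0.921307 - 0.107918
                   = 0.813389

This means approximately 81.3% of outcomes fall in the interval [1, 3].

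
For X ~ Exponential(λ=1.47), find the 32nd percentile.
0.2624

We have X ~ Exponential(λ=1.47).

We want to find x such that P(X ≤ x) = 0.32.

This is the 32nd percentile, which means 32% of values fall below this point.

Using the inverse CDF (quantile function):
x = F⁻¹(0.32) = 0.2624

Verification: P(X ≤ 0.2624) = 0.32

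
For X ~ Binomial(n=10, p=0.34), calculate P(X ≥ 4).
0.458939

We have X ~ Binomial(n=10, p=0.34).

For discrete distributions, P(X ≥ 4) = 1 - P(X ≤ 3).

P(X ≤ 3) = 0.541061
P(X ≥ 4) = 1 - 0.541061 = 0.458939

So there's approximately a 45.9% chance that X is at least 4.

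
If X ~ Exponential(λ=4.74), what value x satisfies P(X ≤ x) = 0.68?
0.2404

We have X ~ Exponential(λ=4.74).

We want to find x such that P(X ≤ x) = 0.68.

This is the 68th percentile, which means 68% of values fall below this point.

Using the inverse CDF (quantile function):
x = F⁻¹(0.68) = 0.2404

Verification: P(X ≤ 0.2404) = 0.68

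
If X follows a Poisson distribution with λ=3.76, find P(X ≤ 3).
0.481702

We have X ~ Poisson(λ=3.76).

The CDF gives us P(X ≤ k).

Using the CDF:
P(X ≤ 3) = 0.481702

This means there's approximately a 48.2% chance that X is at most 3.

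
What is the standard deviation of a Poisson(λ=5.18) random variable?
2.2760

We have X ~ Poisson(λ=5.18).

For a Poisson distribution with λ=5.18:
σ = √Var(X) = 2.2760

The standard deviation is the square root of the variance.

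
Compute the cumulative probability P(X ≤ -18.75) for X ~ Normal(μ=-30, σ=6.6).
0.955860

We have X ~ Normal(μ=-30, σ=6.6).

The CDF gives us P(X ≤ k).

Using the CDF:
P(X ≤ -18.75) = 0.955860

This means there's approximately a 95.6% chance that X is at most -18.75.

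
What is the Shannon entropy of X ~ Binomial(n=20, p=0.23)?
2.0426 nats

We have X ~ Binomial(n=20, p=0.23).

The Shannon entropy measures the uncertainty or information content of the distribution.

For a Binomial distribution with n=20, p=0.23:
H(X) = 2.0426 nats

(In bits, this would be 2.9469 bits.)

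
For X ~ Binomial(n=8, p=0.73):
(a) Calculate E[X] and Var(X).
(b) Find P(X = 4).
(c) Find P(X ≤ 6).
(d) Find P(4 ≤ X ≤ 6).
(a) E[X] = 5.8400, Var(X) = 1.5768
(b) P(X = 4) = 0.105644
(c) P(X ≤ 6) = 0.680730
(d) P(4 ≤ X ≤ 6) = 0.643051

We have X ~ Binomial(n=8, p=0.73).

(a) Moments:
E[X] = 5.8400
Var(X) = 1.5768
σ = √Var(X) = 1.2557

(b) Point probability using PMF:
P(X = 4) = 0.105644

(c) Cumulative probability using CDF:
P(X ≤ 6) = F(6) = 0.680730

(d) Range probability:
P(4 ≤ X ≤ 6) = P(X ≤ 6) - P(X ≤ 3)
                   = F(6) - F(3)
                   = 0.680730 - 0.037679
                   = 0.643051

This means approximately 64.3% of outcomes fall in the interval [4, 6].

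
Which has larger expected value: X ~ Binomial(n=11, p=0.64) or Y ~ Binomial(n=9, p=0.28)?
X has larger mean (7.0400 > 2.5200)

Compute the expected value for each distribution:

X ~ Binomial(n=11, p=0.64):
E[X] = 7.0400

Y ~ Binomial(n=9, p=0.28):
E[Y] = 2.5200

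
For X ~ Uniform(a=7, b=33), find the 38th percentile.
16.8800

We have X ~ Uniform(a=7, b=33).

We want to find x such that P(X ≤ x) = 0.38.

This is the 38th percentile, which means 38% of values fall below this point.

Using the inverse CDF (quantile function):
x = F⁻¹(0.38) = 16.8800

Verification: P(X ≤ 16.8800) = 0.38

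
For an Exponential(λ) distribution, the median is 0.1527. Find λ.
λ = 4.5393

For X ~ Exponential(λ), the CDF is F(x) = 1 - e^(-λx).
The median m satisfies F(m) = 0.5:
1 - e^(-λm) = 0.5
e^(-λm) = 0.5
λm = ln(2)
m = ln(2) / λ

Given m = 0.1527:
λ = ln(2) / 0.1527 = 0.693147 / 0.1527 = 4.5393

Verification: ln(2) / 4.5393 = 0.1527 ✓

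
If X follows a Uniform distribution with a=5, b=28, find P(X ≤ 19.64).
0.636522

We have X ~ Uniform(a=5, b=28).

The CDF gives us P(X ≤ k).

Using the CDF:
P(X ≤ 19.64) = 0.636522

This means there's approximately a 63.7% chance that X is at most 19.64.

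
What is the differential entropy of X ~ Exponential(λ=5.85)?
-0.7664 nats

We have X ~ Exponential(λ=5.85).

The differential entropy measures the uncertainty or information content of the distribution.

For an Exponential distribution with λ=5.85:
h(X) = -0.7664 nats

(In bits, this would be -1.1057 bits.)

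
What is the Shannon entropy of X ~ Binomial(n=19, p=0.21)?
1.9813 nats

We have X ~ Binomial(n=19, p=0.21).

The Shannon entropy measures the uncertainty or information content of the distribution.

For a Binomial distribution with n=19, p=0.21:
H(X) = 1.9813 nats

(In bits, this would be 2.8584 bits.)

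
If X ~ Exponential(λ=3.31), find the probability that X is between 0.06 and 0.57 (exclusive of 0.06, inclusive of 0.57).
0.668307

We have X ~ Exponential(λ=3.31).

To find P(0.06 < X ≤ 0.57), we use:
P(0.06 < X ≤ 0.57) = P(X ≤ 0.57) - P(X ≤ 0.06)
                 = F(0.57) - F(0.06)
                 = 0.848429 - 0.180122
                 = 0.668307

So there's approximately a 66.8% chance that X falls in this range.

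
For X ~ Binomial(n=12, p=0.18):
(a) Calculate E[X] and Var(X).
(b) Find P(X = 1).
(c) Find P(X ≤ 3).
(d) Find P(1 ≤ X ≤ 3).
(a) E[X] = 2.1600, Var(X) = 1.7712
(b) P(X = 1) = 0.243448
(c) P(X ≤ 3) = 0.844849
(d) P(1 ≤ X ≤ 3) = 0.752429

We have X ~ Binomial(n=12, p=0.18).

(a) Moments:
E[X] = 2.1600
Var(X) = 1.7712
σ = √Var(X) = 1.3309

(b) Point probability using PMF:
P(X = 1) = 0.243448

(c) Cumulative probability using CDF:
P(X ≤ 3) = F(3) = 0.844849

(d) Range probability:
P(1 ≤ X ≤ 3) = P(X ≤ 3) - P(X ≤ 0)
                   = F(3) - F(0)
                   = 0.844849 - 0.092420
                   = 0.752429

This means approximately 75.2% of outcomes fall in the interval [1, 3].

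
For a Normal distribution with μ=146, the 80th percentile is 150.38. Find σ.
σ = 5.2042

For X ~ Normal(μ, σ), the p-th percentile satisfies x = μ + z_p × σ,
where z_p = Φ⁻¹(p) is the standard normal quantile.

Step 1: z_{0.8} = Φ⁻¹(0.8) = 0.8416

Step 2: Solve for σ:
150.38 = 146 + 0.8416 × σ
σ = (150.38 - 146) / 0.8416
σ = 4.38 / 0.8416
σ = 5.2042

Verification: μ + z × σ = 146 + 0.8416 × 5.2042 = 150.38 ✓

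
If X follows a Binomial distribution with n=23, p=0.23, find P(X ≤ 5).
0.559113

We have X ~ Binomial(n=23, p=0.23).

The CDF gives us P(X ≤ k).

Using the CDF:
P(X ≤ 5) = 0.559113

This means there's approximately a 55.9% chance that X is at most 5.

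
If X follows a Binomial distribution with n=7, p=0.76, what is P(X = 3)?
0.050975

We have X ~ Binomial(n=7, p=0.76).

For a Binomial distribution, the PMF gives us the probability of each outcome.

Using the PMF formula:
P(X = 3) = 0.050975

Rounded to 4 decimal places: 0.0510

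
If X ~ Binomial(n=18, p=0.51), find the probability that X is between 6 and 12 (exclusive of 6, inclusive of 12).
0.839976

We have X ~ Binomial(n=18, p=0.51).

To find P(6 < X ≤ 12), we use:
P(6 < X ≤ 12) = P(X ≤ 12) - P(X ≤ 6)
                 = F(12) - F(6)
                 = 0.942763 - 0.102786
                 = 0.839976

So there's approximately a 84.0% chance that X falls in this range.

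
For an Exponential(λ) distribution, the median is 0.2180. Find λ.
λ = 3.1796

For X ~ Exponential(λ), the CDF is F(x) = 1 - e^(-λx).
The median m satisfies F(m) = 0.5:
1 - e^(-λm) = 0.5
e^(-λm) = 0.5
λm = ln(2)
m = ln(2) / λ

Given m = 0.2180:
λ = ln(2) / 0.2180 = 0.693147 / 0.2180 = 3.1796

Verification: ln(2) / 3.1796 = 0.2180 ✓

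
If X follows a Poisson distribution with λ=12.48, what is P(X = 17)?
0.046194

We have X ~ Poisson(λ=12.48).

For a Poisson distribution, the PMF gives us the probability of each outcome.

Using the PMF formula:
P(X = 17) = 0.046194

Rounded to 4 decimal places: 0.0462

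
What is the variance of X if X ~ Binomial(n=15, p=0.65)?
3.4125

We have X ~ Binomial(n=15, p=0.65).

For a Binomial distribution with n=15, p=0.65:
Var(X) = 3.4125

The variance measures the spread of the distribution around the mean.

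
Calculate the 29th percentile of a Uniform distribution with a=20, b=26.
21.7400

We have X ~ Uniform(a=20, b=26).

We want to find x such that P(X ≤ x) = 0.29.

This is the 29th percentile, which means 29% of values fall below this point.

Using the inverse CDF (quantile function):
x = F⁻¹(0.29) = 21.7400

Verification: P(X ≤ 21.7400) = 0.29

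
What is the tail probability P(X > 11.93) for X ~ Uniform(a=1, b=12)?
0.006364

We have X ~ Uniform(a=1, b=12).

P(X > 11.93) = 1 - P(X ≤ 11.93)
                = 1 - F(11.93)
                = 1 - 0.993636
                = 0.006364

So there's approximately a 0.6% chance that X exceeds 11.93.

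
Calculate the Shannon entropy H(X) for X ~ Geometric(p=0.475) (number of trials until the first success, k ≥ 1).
1.4566 nats

We have X ~ Geometric(p=0.475) (number of trials until the first success, k ≥ 1).

The Shannon entropy measures the uncertainty or information content of the distribution.

For a Geometric distribution with p=0.475 (number of trials until the first success, k ≥ 1):
H(X) = 1.4566 nats

(In bits, this would be 2.1015 bits.)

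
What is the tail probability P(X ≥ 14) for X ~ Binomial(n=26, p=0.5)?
0.422509

We have X ~ Binomial(n=26, p=0.5).

For discrete distributions, P(X ≥ 14) = 1 - P(X ≤ 13).

P(X ≤ 13) = 0.577491
P(X ≥ 14) = 1 - 0.577491 = 0.422509

So there's approximately a 42.3% chance that X is at least 14.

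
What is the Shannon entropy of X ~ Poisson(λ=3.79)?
2.0579 nats

We have X ~ Poisson(λ=3.79).

The Shannon entropy measures the uncertainty or information content of the distribution.

For a Poisson distribution with λ=3.79:
H(X) = 2.0579 nats

(In bits, this would be 2.9689 bits.)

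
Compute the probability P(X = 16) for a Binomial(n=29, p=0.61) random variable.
0.120436

We have X ~ Binomial(n=29, p=0.61).

For a Binomial distribution, the PMF gives us the probability of each outcome.

Using the PMF formula:
P(X = 16) = 0.120436

Rounded to 4 decimal places: 0.1204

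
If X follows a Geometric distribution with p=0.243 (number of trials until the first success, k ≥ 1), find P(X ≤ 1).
0.243000

We have X ~ Geometric(p=0.243) (number of trials until the first success, k ≥ 1).

The CDF gives us P(X ≤ k).

Using the CDF:
P(X ≤ 1) = 0.243000

This means there's approximately a 24.3% chance that X is at most 1.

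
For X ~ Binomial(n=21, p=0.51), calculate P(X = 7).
0.048000

We have X ~ Binomial(n=21, p=0.51).

For a Binomial distribution, the PMF gives us the probability of each outcome.

Using the PMF formula:
P(X = 7) = 0.048000

Rounded to 4 decimal places: 0.0480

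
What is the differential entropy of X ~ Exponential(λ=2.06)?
0.2773 nats

We have X ~ Exponential(λ=2.06).

The differential entropy measures the uncertainty or information content of the distribution.

For an Exponential distribution with λ=2.06:
h(X) = 0.2773 nats

(In bits, this would be 0.4001 bits.)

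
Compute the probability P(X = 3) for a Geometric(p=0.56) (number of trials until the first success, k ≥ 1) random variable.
0.108416

We have X ~ Geometric(p=0.56) (number of trials until the first success, k ≥ 1).

For a Geometric distribution, the PMF gives us the probability of each outcome.

Using the PMF formula:
P(X = 3) = 0.108416

Rounded to 4 decimal places: 0.1084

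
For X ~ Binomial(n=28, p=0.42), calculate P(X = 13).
0.133974

We have X ~ Binomial(n=28, p=0.42).

For a Binomial distribution, the PMF gives us the probability of each outcome.

Using the PMF formula:
P(X = 13) = 0.133974

Rounded to 4 decimal places: 0.1340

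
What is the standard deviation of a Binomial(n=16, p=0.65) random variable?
1.9079

We have X ~ Binomial(n=16, p=0.65).

For a Binomial distribution with n=16, p=0.65:
σ = √Var(X) = 1.9079

The standard deviation is the square root of the variance.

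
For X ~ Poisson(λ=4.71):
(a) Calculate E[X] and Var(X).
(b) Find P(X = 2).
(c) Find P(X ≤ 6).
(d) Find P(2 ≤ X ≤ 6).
(a) E[X] = 4.7100, Var(X) = 4.7100
(b) P(X = 2) = 0.099881
(c) P(X ≤ 6) = 0.803242
(d) P(2 ≤ X ≤ 6) = 0.751824

We have X ~ Poisson(λ=4.71).

(a) Moments:
E[X] = 4.7100
Var(X) = 4.7100
σ = √Var(X) = 2.1703

(b) Point probability using PMF:
P(X = 2) = 0.099881

(c) Cumulative probability using CDF:
P(X ≤ 6) = F(6) = 0.803242

(d) Range probability:
P(2 ≤ X ≤ 6) = P(X ≤ 6) - P(X ≤ 1)
                   = F(6) - F(1)
                   = 0.803242 - 0.051417
                   = 0.751824

This means approximately 75.2% of outcomes fall in the interval [2, 6].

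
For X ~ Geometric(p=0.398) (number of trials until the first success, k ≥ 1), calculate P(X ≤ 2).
0.637596

We have X ~ Geometric(p=0.398) (number of trials until the first success, k ≥ 1).

The CDF gives us P(X ≤ k).

Using the CDF:
P(X ≤ 2) = 0.637596

This means there's approximately a 63.8% chance that X is at most 2.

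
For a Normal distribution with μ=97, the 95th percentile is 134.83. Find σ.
σ = 22.9990

For X ~ Normal(μ, σ), the p-th percentile satisfies x = μ + z_p × σ,
where z_p = Φ⁻¹(p) is the standard normal quantile.

Step 1: z_{0.95} = Φ⁻¹(0.95) = 1.6449

Step 2: Solve for σ:
134.83 = 97 + 1.6449 × σ
σ = (134.83 - 97) / 1.6449
σ = 37.83 / 1.6449
σ = 22.9990

Verification: μ + z × σ = 97 + 1.6449 × 22.9990 = 134.83 ✓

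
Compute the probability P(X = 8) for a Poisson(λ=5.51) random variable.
0.085257

We have X ~ Poisson(λ=5.51).

For a Poisson distribution, the PMF gives us the probability of each outcome.

Using the PMF formula:
P(X = 8) = 0.085257

Rounded to 4 decimal places: 0.0853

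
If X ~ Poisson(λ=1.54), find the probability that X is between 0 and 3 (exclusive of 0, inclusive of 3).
0.714856

We have X ~ Poisson(λ=1.54).

To find P(0 < X ≤ 3), we use:
P(0 < X ≤ 3) = P(X ≤ 3) - P(X ≤ 0)
                 = F(3) - F(0)
                 = 0.929237 - 0.214381
                 = 0.714856

So there's approximately a 71.5% chance that X falls in this range.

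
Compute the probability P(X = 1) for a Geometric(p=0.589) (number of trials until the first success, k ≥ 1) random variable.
0.589000

We have X ~ Geometric(p=0.589) (number of trials until the first success, k ≥ 1).

For a Geometric distribution, the PMF gives us the probability of each outcome.

Using the PMF formula:
P(X = 1) = 0.589000

Rounded to 4 decimal places: 0.5890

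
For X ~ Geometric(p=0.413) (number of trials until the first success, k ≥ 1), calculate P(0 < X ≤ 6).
0.959090

We have X ~ Geometric(p=0.413) (number of trials until the first success, k ≥ 1).

To find P(0 < X ≤ 6), we use:
P(0 < X ≤ 6) = P(X ≤ 6) - P(X ≤ 0)
                 = F(6) - F(0)
                 = 0.959090 - 0.000000
                 = 0.959090

So there's approximately a 95.9% chance that X falls in this range.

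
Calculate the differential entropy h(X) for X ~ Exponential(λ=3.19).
-0.1600 nats

We have X ~ Exponential(λ=3.19).

The differential entropy measures the uncertainty or information content of the distribution.

For an Exponential distribution with λ=3.19:
h(X) = -0.1600 nats

(In bits, this would be -0.2309 bits.)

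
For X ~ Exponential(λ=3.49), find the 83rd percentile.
0.5077

We have X ~ Exponential(λ=3.49).

We want to find x such that P(X ≤ x) = 0.83.

This is the 83rd percentile, which means 83% of values fall below this point.

Using the inverse CDF (quantile function):
x = F⁻¹(0.83) = 0.5077

Verification: P(X ≤ 0.5077) = 0.83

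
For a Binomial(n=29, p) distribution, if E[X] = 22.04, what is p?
p = 0.76

For a Binomial(n, p) distribution:
E[X] = n × p

Given n = 29 and E[X] = 22.04:
22.04 = 29 × p
p = 22.04 / 29 = 0.76

Verification: Binomial(29, 0.76) has E[X] = 22.04 ✓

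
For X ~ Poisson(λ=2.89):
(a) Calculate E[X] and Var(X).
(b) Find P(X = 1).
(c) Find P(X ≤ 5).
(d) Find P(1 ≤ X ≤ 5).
(a) E[X] = 2.8900, Var(X) = 2.8900
(b) P(X = 1) = 0.160615
(c) P(X ≤ 5) = 0.926763
(d) P(1 ≤ X ≤ 5) = 0.871187

We have X ~ Poisson(λ=2.89).

(a) Moments:
E[X] = 2.8900
Var(X) = 2.8900
σ = √Var(X) = 1.7000

(b) Point probability using PMF:
P(X = 1) = 0.160615

(c) Cumulative probability using CDF:
P(X ≤ 5) = F(5) = 0.926763

(d) Range probability:
P(1 ≤ X ≤ 5) = P(X ≤ 5) - P(X ≤ 0)
                   = F(5) - F(0)
                   = 0.926763 - 0.055576
                   = 0.871187

This means approximately 87.1% of outcomes fall in the interval [1, 5].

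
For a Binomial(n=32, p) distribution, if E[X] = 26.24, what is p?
p = 0.82

For a Binomial(n, p) distribution:
E[X] = n × p

Given n = 32 and E[X] = 26.24:
26.24 = 32 × p
p = 26.24 / 32 = 0.82

Verification: Binomial(32, 0.82) has E[X] = 26.24 ✓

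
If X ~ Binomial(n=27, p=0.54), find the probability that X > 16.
0.230309

We have X ~ Binomial(n=27, p=0.54).

P(X > 16) = 1 - P(X ≤ 16)
                = 1 - F(16)
                = 1 - 0.769691
                = 0.230309

So there's approximately a 23.0% chance that X exceeds 16.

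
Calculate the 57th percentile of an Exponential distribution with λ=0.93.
0.9075

We have X ~ Exponential(λ=0.93).

We want to find x such that P(X ≤ x) = 0.57.

This is the 57th percentile, which means 57% of values fall below this point.

Using the inverse CDF (quantile function):
x = F⁻¹(0.57) = 0.9075

Verification: P(X ≤ 0.9075) = 0.57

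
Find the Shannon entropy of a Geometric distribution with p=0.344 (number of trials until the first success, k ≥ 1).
1.8711 nats

We have X ~ Geometric(p=0.344) (number of trials until the first success, k ≥ 1).

The Shannon entropy measures the uncertainty or information content of the distribution.

For a Geometric distribution with p=0.344 (number of trials until the first success, k ≥ 1):
H(X) = 1.8711 nats

(In bits, this would be 2.6994 bits.)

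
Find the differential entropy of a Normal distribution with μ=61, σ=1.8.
2.0067 nats

We have X ~ Normal(μ=61, σ=1.8).

The differential entropy measures the uncertainty or information content of the distribution.

For a Normal distribution with μ=61, σ=1.8:
h(X) = 2.0067 nats

(In bits, this would be 2.8951 bits.)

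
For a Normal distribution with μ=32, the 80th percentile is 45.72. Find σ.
σ = 16.3019

For X ~ Normal(μ, σ), the p-th percentile satisfies x = μ + z_p × σ,
where z_p = Φ⁻¹(p) is the standard normal quantile.

Step 1: z_{0.8} = Φ⁻¹(0.8) = 0.8416

Step 2: Solve for σ:
45.72 = 32 + 0.8416 × σ
σ = (45.72 - 32) / 0.8416
σ = 13.72 / 0.8416
σ = 16.3019

Verification: μ + z × σ = 32 + 0.8416 × 16.3019 = 45.72 ✓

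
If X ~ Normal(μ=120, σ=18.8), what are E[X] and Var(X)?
E[X] = 120.0000, Var(X) = 353.4400

We have X ~ Normal(μ=120, σ=18.8).

For a Normal distribution with μ=120, σ=18.8:

Expected value:
E[X] = 120.0000

Variance:
Var(X) = 353.4400

Standard deviation:
σ = √Var(X) = 18.8000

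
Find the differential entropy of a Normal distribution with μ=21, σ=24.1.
4.6012 nats

We have X ~ Normal(μ=21, σ=24.1).

The differential entropy measures the uncertainty or information content of the distribution.

For a Normal distribution with μ=21, σ=24.1:
h(X) = 4.6012 nats

(In bits, this would be 6.6381 bits.)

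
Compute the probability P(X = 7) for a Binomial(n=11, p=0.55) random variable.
0.206017

We have X ~ Binomial(n=11, p=0.55).

For a Binomial distribution, the PMF gives us the probability of each outcome.

Using the PMF formula:
P(X = 7) = 0.206017

Rounded to 4 decimal places: 0.2060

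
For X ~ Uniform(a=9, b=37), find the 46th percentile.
21.8800

We have X ~ Uniform(a=9, b=37).

We want to find x such that P(X ≤ x) = 0.46.

This is the 46th percentile, which means 46% of values fall below this point.

Using the inverse CDF (quantile function):
x = F⁻¹(0.46) = 21.8800

Verification: P(X ≤ 21.8800) = 0.46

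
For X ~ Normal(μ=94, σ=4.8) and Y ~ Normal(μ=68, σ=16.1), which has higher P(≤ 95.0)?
Y has higher probability (P(Y ≤ 95.0) = 0.9532 > P(X ≤ 95.0) = 0.5825)

Compute P(≤ 95.0) for each distribution:

X ~ Normal(μ=94, σ=4.8):
P(X ≤ 95.0) = 0.5825

Y ~ Normal(μ=68, σ=16.1):
P(Y ≤ 95.0) = 0.9532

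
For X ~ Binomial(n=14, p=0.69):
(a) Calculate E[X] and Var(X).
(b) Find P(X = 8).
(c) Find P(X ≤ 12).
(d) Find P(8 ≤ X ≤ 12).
(a) E[X] = 9.6600, Var(X) = 2.9946
(b) P(X = 8) = 0.136936
(c) P(X ≤ 12) = 0.959579
(d) P(8 ≤ X ≤ 12) = 0.851149

We have X ~ Binomial(n=14, p=0.69).

(a) Moments:
E[X] = 9.6600
Var(X) = 2.9946
σ = √Var(X) = 1.7305

(b) Point probability using PMF:
P(X = 8) = 0.136936

(c) Cumulative probability using CDF:
P(X ≤ 12) = F(12) = 0.959579

(d) Range probability:
P(8 ≤ X ≤ 12) = P(X ≤ 12) - P(X ≤ 7)
                   = F(12) - F(7)
                   = 0.959579 - 0.108430
                   = 0.851149

This means approximately 85.1% of outcomes fall in the interval [8, 12].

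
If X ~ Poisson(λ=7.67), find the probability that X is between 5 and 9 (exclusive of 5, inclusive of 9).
0.533266

We have X ~ Poisson(λ=7.67).

To find P(5 < X ≤ 9), we use:
P(5 < X ≤ 9) = P(X ≤ 9) - P(X ≤ 5)
                 = F(9) - F(5)
                 = 0.756633 - 0.223367
                 = 0.533266

So there's approximately a 53.3% chance that X falls in this range.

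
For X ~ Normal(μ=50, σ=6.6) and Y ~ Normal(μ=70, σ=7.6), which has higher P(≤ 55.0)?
X has higher probability (P(X ≤ 55.0) = 0.7756 > P(Y ≤ 55.0) = 0.0242)

Compute P(≤ 55.0) for each distribution:

X ~ Normal(μ=50, σ=6.6):
P(X ≤ 55.0) = 0.7756

Y ~ Normal(μ=70, σ=7.6):
P(Y ≤ 55.0) = 0.0242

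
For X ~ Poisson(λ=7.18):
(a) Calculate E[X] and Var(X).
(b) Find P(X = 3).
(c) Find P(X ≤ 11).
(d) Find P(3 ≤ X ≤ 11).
(a) E[X] = 7.1800, Var(X) = 7.1800
(b) P(X = 3) = 0.046988
(c) P(X ≤ 11) = 0.938097
(d) P(3 ≤ X ≤ 11) = 0.912234

We have X ~ Poisson(λ=7.18).

(a) Moments:
E[X] = 7.1800
Var(X) = 7.1800
σ = √Var(X) = 2.6796

(b) Point probability using PMF:
P(X = 3) = 0.046988

(c) Cumulative probability using CDF:
P(X ≤ 11) = F(11) = 0.938097

(d) Range probability:
P(3 ≤ X ≤ 11) = P(X ≤ 11) - P(X ≤ 2)
                   = F(11) - F(2)
                   = 0.938097 - 0.025863
                   = 0.912234

This means approximately 91.2% of outcomes fall in the interval [3, 11].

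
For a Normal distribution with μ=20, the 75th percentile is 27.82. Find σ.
σ = 11.5939

For X ~ Normal(μ, σ), the p-th percentile satisfies x = μ + z_p × σ,
where z_p = Φ⁻¹(p) is the standard normal quantile.

Step 1: z_{0.75} = Φ⁻¹(0.75) = 0.6745

Step 2: Solve for σ:
27.82 = 20 + 0.6745 × σ
σ = (27.82 - 20) / 0.6745
σ = 7.82 / 0.6745
σ = 11.5939

Verification: μ + z × σ = 20 + 0.6745 × 11.5939 = 27.82 ✓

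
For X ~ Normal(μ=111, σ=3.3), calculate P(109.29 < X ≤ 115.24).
0.598412

We have X ~ Normal(μ=111, σ=3.3).

To find P(109.29 < X ≤ 115.24), we use:
P(109.29 < X ≤ 115.24) = P(X ≤ 115.24) - P(X ≤ 109.29)
                 = F(115.24) - F(109.29)
                 = 0.900577 - 0.302166
                 = 0.598412

So there's approximately a 59.8% chance that X falls in this range.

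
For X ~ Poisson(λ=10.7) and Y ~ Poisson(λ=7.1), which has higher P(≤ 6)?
Y has higher probability (P(Y ≤ 6) = 0.4349 > P(X ≤ 6) = 0.0918)

Compute P(≤ 6) for each distribution:

X ~ Poisson(λ=10.7):
P(X ≤ 6) = 0.0918

Y ~ Poisson(λ=7.1):
P(Y ≤ 6) = 0.4349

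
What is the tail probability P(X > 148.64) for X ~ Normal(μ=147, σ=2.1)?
0.217415

We have X ~ Normal(μ=147, σ=2.1).

P(X > 148.64) = 1 - P(X ≤ 148.64)
                = 1 - F(148.64)
                = 1 - 0.782585
                = 0.217415

So there's approximately a 21.7% chance that X exceeds 148.64.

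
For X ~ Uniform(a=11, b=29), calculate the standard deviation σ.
5.1962

We have X ~ Uniform(a=11, b=29).

For a Uniform distribution with a=11, b=29:
σ = √Var(X) = 5.1962

The standard deviation is the square root of the variance.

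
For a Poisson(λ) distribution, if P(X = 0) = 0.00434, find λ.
λ = 5.4399

For a Poisson(λ) distribution, the PMF at 0 is:
P(X = 0) = λ^0 e^(-λ) / 0! = e^(-λ)

Given P(X = 0) = 0.00434:
e^(-λ) = 0.00434
-λ = ln(0.00434)
λ = -ln(0.00434) = 5.4399

Verification: e^(-5.4399) = 0.00434 ✓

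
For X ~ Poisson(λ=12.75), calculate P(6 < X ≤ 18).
0.909679

We have X ~ Poisson(λ=12.75).

To find P(6 < X ≤ 18), we use:
P(6 < X ≤ 18) = P(X ≤ 18) - P(X ≤ 6)
                 = F(18) - F(6)
                 = 0.939620 - 0.029940
                 = 0.909679

So there's approximately a 91.0% chance that X falls in this range.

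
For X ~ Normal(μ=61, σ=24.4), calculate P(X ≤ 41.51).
0.212212

We have X ~ Normal(μ=61, σ=24.4).

The CDF gives us P(X ≤ k).

Using the CDF:
P(X ≤ 41.51) = 0.212212

This means there's approximately a 21.2% chance that X is at most 41.51.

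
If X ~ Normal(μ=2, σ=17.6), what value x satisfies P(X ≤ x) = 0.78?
15.5906

We have X ~ Normal(μ=2, σ=17.6).

We want to find x such that P(X ≤ x) = 0.78.

This is the 78th percentile, which means 78% of values fall below this point.

Using the inverse CDF (quantile function):
x = F⁻¹(0.78) = 15.5906

Verification: P(X ≤ 15.5906) = 0.78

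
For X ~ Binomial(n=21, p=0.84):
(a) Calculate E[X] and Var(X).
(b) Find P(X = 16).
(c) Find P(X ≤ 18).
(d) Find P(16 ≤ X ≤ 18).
(a) E[X] = 17.6400, Var(X) = 2.8224
(b) P(X = 16) = 0.131103
(c) P(X ≤ 18) = 0.675741
(d) P(16 ≤ X ≤ 18) = 0.569718

We have X ~ Binomial(n=21, p=0.84).

(a) Moments:
E[X] = 17.6400
Var(X) = 2.8224
σ = √Var(X) = 1.6800

(b) Point probability using PMF:
P(X = 16) = 0.131103

(c) Cumulative probability using CDF:
P(X ≤ 18) = F(18) = 0.675741

(d) Range probability:
P(16 ≤ X ≤ 18) = P(X ≤ 18) - P(X ≤ 15)
                   = F(18) - F(15)
                   = 0.675741 - 0.106023
                   = 0.569718

This means approximately 57.0% of outcomes fall in the interval [16, 18].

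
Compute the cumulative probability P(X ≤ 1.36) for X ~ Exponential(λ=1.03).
0.753600

We have X ~ Exponential(λ=1.03).

The CDF gives us P(X ≤ k).

Using the CDF:
P(X ≤ 1.36) = 0.753600

This means there's approximately a 75.4% chance that X is at most 1.36.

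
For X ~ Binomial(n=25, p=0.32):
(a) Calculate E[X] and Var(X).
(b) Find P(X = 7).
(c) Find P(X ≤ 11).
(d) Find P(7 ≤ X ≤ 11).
(a) E[X] = 8.0000, Var(X) = 5.4400
(b) P(X = 7) = 0.159619
(c) P(X ≤ 11) = 0.930213
(d) P(7 ≤ X ≤ 11) = 0.664557

We have X ~ Binomial(n=25, p=0.32).

(a) Moments:
E[X] = 8.0000
Var(X) = 5.4400
σ = √Var(X) = 2.3324

(b) Point probability using PMF:
P(X = 7) = 0.159619

(c) Cumulative probability using CDF:
P(X ≤ 11) = F(11) = 0.930213

(d) Range probability:
P(7 ≤ X ≤ 11) = P(X ≤ 11) - P(X ≤ 6)
                   = F(11) - F(6)
                   = 0.930213 - 0.265655
                   = 0.664557

This means approximately 66.5% of outcomes fall in the interval [7, 11].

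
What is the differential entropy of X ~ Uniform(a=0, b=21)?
3.0445 nats

We have X ~ Uniform(a=0, b=21).

The differential entropy measures the uncertainty or information content of the distribution.

For a Uniform distribution with a=0, b=21:
h(X) = 3.0445 nats

(In bits, this would be 4.3923 bits.)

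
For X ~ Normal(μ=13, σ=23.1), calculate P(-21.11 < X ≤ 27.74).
0.668406

We have X ~ Normal(μ=13, σ=23.1).

To find P(-21.11 < X ≤ 27.74), we use:
P(-21.11 < X ≤ 27.74) = P(X ≤ 27.74) - P(X ≤ -21.11)
                 = F(27.74) - F(-21.11)
                 = 0.738294 - 0.069888
                 = 0.668406

So there's approximately a 66.8% chance that X falls in this range.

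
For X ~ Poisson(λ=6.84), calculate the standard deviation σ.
2.6153

We have X ~ Poisson(λ=6.84).

For a Poisson distribution with λ=6.84:
σ = √Var(X) = 2.6153

The standard deviation is the square root of the variance.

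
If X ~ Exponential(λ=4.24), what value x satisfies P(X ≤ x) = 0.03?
0.0072

We have X ~ Exponential(λ=4.24).

We want to find x such that P(X ≤ x) = 0.03.

This is the 3rd percentile, which means 3% of values fall below this point.

Using the inverse CDF (quantile function):
x = F⁻¹(0.03) = 0.0072

Verification: P(X ≤ 0.0072) = 0.03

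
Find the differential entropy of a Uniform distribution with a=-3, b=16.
2.9444 nats

We have X ~ Uniform(a=-3, b=16).

The differential entropy measures the uncertainty or information content of the distribution.

For a Uniform distribution with a=-3, b=16:
h(X) = 2.9444 nats

(In bits, this would be 4.2479 bits.)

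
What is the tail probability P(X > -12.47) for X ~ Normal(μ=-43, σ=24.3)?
0.104489

We have X ~ Normal(μ=-43, σ=24.3).

P(X > -12.47) = 1 - P(X ≤ -12.47)
                = 1 - F(-12.47)
                = 1 - 0.895511
                = 0.104489

So there's approximately a 10.4% chance that X exceeds -12.47.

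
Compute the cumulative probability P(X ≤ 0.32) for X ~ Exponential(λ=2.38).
0.533081

We have X ~ Exponential(λ=2.38).

The CDF gives us P(X ≤ k).

Using the CDF:
P(X ≤ 0.32) = 0.533081

This means there's approximately a 53.3% chance that X is at most 0.32.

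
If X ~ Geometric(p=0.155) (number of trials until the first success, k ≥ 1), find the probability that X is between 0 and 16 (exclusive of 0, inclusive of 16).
0.932437

We have X ~ Geometric(p=0.155) (number of trials until the first success, k ≥ 1).

To find P(0 < X ≤ 16), we use:
P(0 < X ≤ 16) = P(X ≤ 16) - P(X ≤ 0)
                 = F(16) - F(0)
                 = 0.932437 - 0.000000
                 = 0.932437

So there's approximately a 93.2% chance that X falls in this range.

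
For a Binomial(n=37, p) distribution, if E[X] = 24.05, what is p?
p = 0.65

For a Binomial(n, p) distribution:
E[X] = n × p

Given n = 37 and E[X] = 24.05:
24.05 = 37 × p
p = 24.05 / 37 = 0.65

Verification: Binomial(37, 0.65) has E[X] = 24.05 ✓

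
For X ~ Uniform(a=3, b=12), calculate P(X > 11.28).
0.080000

We have X ~ Uniform(a=3, b=12).

P(X > 11.28) = 1 - P(X ≤ 11.28)
                = 1 - F(11.28)
                = 1 - 0.920000
                = 0.080000

So there's approximately a 8.0% chance that X exceeds 11.28.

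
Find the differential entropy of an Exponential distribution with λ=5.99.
-0.7901 nats

We have X ~ Exponential(λ=5.99).

The differential entropy measures the uncertainty or information content of the distribution.

For an Exponential distribution with λ=5.99:
h(X) = -0.7901 nats

(In bits, this would be -1.1399 bits.)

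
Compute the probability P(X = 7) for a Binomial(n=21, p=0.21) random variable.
0.077236

We have X ~ Binomial(n=21, p=0.21).

For a Binomial distribution, the PMF gives us the probability of each outcome.

Using the PMF formula:
P(X = 7) = 0.077236

Rounded to 4 decimal places: 0.0772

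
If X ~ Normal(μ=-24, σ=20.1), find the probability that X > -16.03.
0.345862

We have X ~ Normal(μ=-24, σ=20.1).

P(X > -16.03) = 1 - P(X ≤ -16.03)
                = 1 - F(-16.03)
                = 1 - 0.654138
                = 0.345862

So there's approximately a 34.6% chance that X exceeds -16.03.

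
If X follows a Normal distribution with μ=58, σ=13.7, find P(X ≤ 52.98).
0.357025

We have X ~ Normal(μ=58, σ=13.7).

The CDF gives us P(X ≤ k).

Using the CDF:
P(X ≤ 52.98) = 0.357025

This means there's approximately a 35.7% chance that X is at most 52.98.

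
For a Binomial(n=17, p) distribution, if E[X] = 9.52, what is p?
p = 0.56

For a Binomial(n, p) distribution:
E[X] = n × p

Given n = 17 and E[X] = 9.52:
9.52 = 17 × p
p = 9.52 / 17 = 0.56

Verification: Binomial(17, 0.56) has E[X] = 9.52 ✓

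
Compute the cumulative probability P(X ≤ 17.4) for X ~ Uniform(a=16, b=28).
0.116667

We have X ~ Uniform(a=16, b=28).

The CDF gives us P(X ≤ k).

Using the CDF:
P(X ≤ 17.4) = 0.116667

This means there's approximately a 11.7% chance that X is at most 17.4.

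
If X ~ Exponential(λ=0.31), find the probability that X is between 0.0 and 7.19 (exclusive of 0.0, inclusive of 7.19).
0.892353

We have X ~ Exponential(λ=0.31).

To find P(0.0 < X ≤ 7.19), we use:
P(0.0 < X ≤ 7.19) = P(X ≤ 7.19) - P(X ≤ 0.0)
                 = F(7.19) - F(0.0)
                 = 0.892353 - 0.000000
                 = 0.892353

So there's approximately a 89.2% chance that X falls in this range.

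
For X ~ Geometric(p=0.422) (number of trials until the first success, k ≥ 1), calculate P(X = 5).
0.047100

We have X ~ Geometric(p=0.422) (number of trials until the first success, k ≥ 1).

For a Geometric distribution, the PMF gives us the probability of each outcome.

Using the PMF formula:
P(X = 5) = 0.047100

Rounded to 4 decimal places: 0.0471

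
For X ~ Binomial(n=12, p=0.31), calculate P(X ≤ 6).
0.954160

We have X ~ Binomial(n=12, p=0.31).

The CDF gives us P(X ≤ k).

Using the CDF:
P(X ≤ 6) = 0.954160

This means there's approximately a 95.4% chance that X is at most 6.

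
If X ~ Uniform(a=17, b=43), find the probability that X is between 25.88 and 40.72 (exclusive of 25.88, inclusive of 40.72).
0.570769

We have X ~ Uniform(a=17, b=43).

To find P(25.88 < X ≤ 40.72), we use:
P(25.88 < X ≤ 40.72) = P(X ≤ 40.72) - P(X ≤ 25.88)
                 = F(40.72) - F(25.88)
                 = 0.912308 - 0.341538
                 = 0.570769

So there's approximately a 57.1% chance that X falls in this range.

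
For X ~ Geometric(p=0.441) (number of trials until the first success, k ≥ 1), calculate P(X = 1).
0.441000

We have X ~ Geometric(p=0.441) (number of trials until the first success, k ≥ 1).

For a Geometric distribution, the PMF gives us the probability of each outcome.

Using the PMF formula:
P(X = 1) = 0.441000

Rounded to 4 decimal places: 0.4410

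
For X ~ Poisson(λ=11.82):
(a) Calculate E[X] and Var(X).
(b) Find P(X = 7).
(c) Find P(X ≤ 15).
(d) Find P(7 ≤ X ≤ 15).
(a) E[X] = 11.8200, Var(X) = 11.8200
(b) P(X = 7) = 0.047047
(c) P(X ≤ 15) = 0.857150
(d) P(7 ≤ X ≤ 15) = 0.806530

We have X ~ Poisson(λ=11.82).

(a) Moments:
E[X] = 11.8200
Var(X) = 11.8200
σ = √Var(X) = 3.4380

(b) Point probability using PMF:
P(X = 7) = 0.047047

(c) Cumulative probability using CDF:
P(X ≤ 15) = F(15) = 0.857150

(d) Range probability:
P(7 ≤ X ≤ 15) = P(X ≤ 15) - P(X ≤ 6)
                   = F(15) - F(6)
                   = 0.857150 - 0.050621
                   = 0.806530

This means approximately 80.7% of outcomes fall in the interval [7, 15].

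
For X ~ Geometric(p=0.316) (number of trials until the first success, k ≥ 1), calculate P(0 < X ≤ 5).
0.850280

We have X ~ Geometric(p=0.316) (number of trials until the first success, k ≥ 1).

To find P(0 < X ≤ 5), we use:
P(0 < X ≤ 5) = P(X ≤ 5) - P(X ≤ 0)
                 = F(5) - F(0)
                 = 0.850280 - 0.000000
                 = 0.850280

So there's approximately a 85.0% chance that X falls in this range.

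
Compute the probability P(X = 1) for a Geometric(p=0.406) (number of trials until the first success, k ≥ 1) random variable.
0.406000

We have X ~ Geometric(p=0.406) (number of trials until the first success, k ≥ 1).

For a Geometric distribution, the PMF gives us the probability of each outcome.

Using the PMF formula:
P(X = 1) = 0.406000

Rounded to 4 decimal places: 0.4060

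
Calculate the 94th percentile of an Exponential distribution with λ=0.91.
3.0917

We have X ~ Exponential(λ=0.91).

We want to find x such that P(X ≤ x) = 0.94.

This is the 94th percentile, which means 94% of values fall below this point.

Using the inverse CDF (quantile function):
x = F⁻¹(0.94) = 3.0917

Verification: P(X ≤ 3.0917) = 0.94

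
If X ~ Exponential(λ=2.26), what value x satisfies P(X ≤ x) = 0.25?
0.1273

We have X ~ Exponential(λ=2.26).

We want to find x such that P(X ≤ x) = 0.25.

This is the 25th percentile, which means 25% of values fall below this point.

Using the inverse CDF (quantile function):
x = F⁻¹(0.25) = 0.1273

Verification: P(X ≤ 0.1273) = 0.25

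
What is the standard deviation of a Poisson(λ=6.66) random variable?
2.5807

We have X ~ Poisson(λ=6.66).

For a Poisson distribution with λ=6.66:
σ = √Var(X) = 2.5807

The standard deviation is the square root of the variance.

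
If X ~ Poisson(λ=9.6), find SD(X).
3.0984

We have X ~ Poisson(λ=9.6).

For a Poisson distribution with λ=9.6:
σ = √Var(X) = 3.0984

The standard deviation is the square root of the variance.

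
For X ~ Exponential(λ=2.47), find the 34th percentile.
0.1682

We have X ~ Exponential(λ=2.47).

We want to find x such that P(X ≤ x) = 0.34.

This is the 34th percentile, which means 34% of values fall below this point.

Using the inverse CDF (quantile function):
x = F⁻¹(0.34) = 0.1682

Verification: P(X ≤ 0.1682) = 0.34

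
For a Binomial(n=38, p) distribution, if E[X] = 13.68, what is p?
p = 0.36

For a Binomial(n, p) distribution:
E[X] = n × p

Given n = 38 and E[X] = 13.68:
13.68 = 38 × p
p = 13.68 / 38 = 0.36

Verification: Binomial(38, 0.36) has E[X] = 13.68 ✓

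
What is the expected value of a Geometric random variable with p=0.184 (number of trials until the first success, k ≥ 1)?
5.4348

We have X ~ Geometric(p=0.184) (number of trials until the first success, k ≥ 1).

For a Geometric distribution with p=0.184 (number of trials until the first success, k ≥ 1):
E[X] = 5.4348

This is the expected (average) value of X.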